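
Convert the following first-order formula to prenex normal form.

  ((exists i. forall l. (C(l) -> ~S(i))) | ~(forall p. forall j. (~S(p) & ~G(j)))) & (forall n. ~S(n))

Eliminate → and ↔ using ¬ and ∨.
  ((exists i. forall l. (~C(l) | ~S(i))) | ~(forall p. forall j. (~S(p) & ~G(j)))) & (forall n. ~S(n))
Push ¬ through the quantifiers and connectives to reach negation normal form:
  ((exists i. forall l. (~C(l) | ~S(i))) | (exists p. exists j. (S(p) | G(j)))) & (forall n. ~S(n))
All bound variables are already distinct, so no renaming is needed.
Finally move all quantifiers to the prefix:
  exists i. forall l. exists p. exists j. forall n. ((~C(l) | ~S(i) | S(p) | G(j)) & ~S(n))

exists i. forall l. exists p. exists j. forall n. ((~C(l) | ~S(i) | S(p) | G(j)) & ~S(n))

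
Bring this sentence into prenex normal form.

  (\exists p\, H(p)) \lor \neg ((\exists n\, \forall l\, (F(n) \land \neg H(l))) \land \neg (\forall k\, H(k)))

Push ¬ through the quantifiers and connectives to reach negation normal form:
  (\exists p\, H(p)) \lor (\forall n\, \exists l\, (\neg F(n) \lor H(l))) \lor (\forall k\, H(k))
Finally move all quantifiers to the prefix:
  \exists p\, \forall n\, \exists l\, \forall k\, (H(p) \lor \neg F(n) \lor H(l) \lor H(k))

\exists p\, \forall n\, \exists l\, \forall k\, (H(p) \lor \neg F(n) \lor H(l) \lor H(k))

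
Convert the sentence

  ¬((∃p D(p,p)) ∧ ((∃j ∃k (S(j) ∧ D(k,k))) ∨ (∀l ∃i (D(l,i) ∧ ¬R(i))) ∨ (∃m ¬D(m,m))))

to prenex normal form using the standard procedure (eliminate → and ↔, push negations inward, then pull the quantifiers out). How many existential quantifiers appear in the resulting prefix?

1

Move each ¬ inward, flipping quantifiers it crosses:
  (∀p ¬D(p,p)) ∨ (∀j ∀k (¬S(j) ∨ ¬D(k,k))) ∧ (∃l ∀i (¬D(l,i) ∨ R(i))) ∧ (∀m D(m,m))
Finally move all quantifiers to the prefix:
  ∀p ∀j ∀k ∃l ∀i ∀m (¬D(p,p) ∨ (¬S(j) ∨ ¬D(k,k)) ∧ (¬D(l,i) ∨ R(i)) ∧ D(m,m))
The prefix is ∀p ∀j ∀k ∃l ∀i ∀m: 5 universal, 1 existential.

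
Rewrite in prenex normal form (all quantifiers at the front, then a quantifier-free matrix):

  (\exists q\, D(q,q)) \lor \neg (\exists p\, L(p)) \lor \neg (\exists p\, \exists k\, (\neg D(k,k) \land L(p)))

\exists q\, \forall p\, \forall z1\, \forall k\, (D(q,q) \lor \neg L(p) \lor D(k,k) \lor \neg L(z1))

Move each ¬ inward, flipping quantifiers it crosses:
  (\exists q\, D(q,q)) \lor (\forall p\, \neg L(p)) \lor (\forall p\, \forall k\, (D(k,k) \lor \neg L(p)))
Give each quantifier a distinct variable: p↦z1.
  (\exists q\, D(q,q)) \lor (\forall p\, \neg L(p)) \lor (\forall z1\, \forall k\, (D(k,k) \lor \neg L(z1)))
Pull the quantifiers to the front (each side's bound variable is not free in the other side):
  \exists q\, \forall p\, \forall z1\, \forall k\, (D(q,q) \lor \neg L(p) \lor D(k,k) \lor \neg L(z1))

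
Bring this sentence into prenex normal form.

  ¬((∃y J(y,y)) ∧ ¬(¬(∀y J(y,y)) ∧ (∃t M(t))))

∀y ∃v ∃t (¬J(y,y) ∨ ¬J(v,v) ∧ M(t))

Push ¬ through the quantifiers and connectives to reach negation normal form:
  (∀y ¬J(y,y)) ∨ (∃y ¬J(y,y)) ∧ (∃t M(t))
Standardize variables apart so no two quantifiers bind the same name: y↦v.
  (∀y ¬J(y,y)) ∨ (∃v ¬J(v,v)) ∧ (∃t M(t))
Extract every quantifier outward, since the variables are now distinct and don't occur free across branches:
  ∀y ∃v ∃t (¬J(y,y) ∨ ¬J(v,v) ∧ M(t))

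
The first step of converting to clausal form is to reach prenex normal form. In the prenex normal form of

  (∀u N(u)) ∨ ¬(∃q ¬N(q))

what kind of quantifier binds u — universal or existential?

Move each ¬ inward, flipping quantifiers it crosses:
  (∀u N(u)) ∨ (∀q N(q))
All bound variables are already distinct, so no renaming is needed.
Pull the quantifiers to the front (each side's bound variable is not free in the other side):
  ∀u ∀q (N(u) ∨ N(q))
The quantifier ∀u sits under an even number of negations, so it remains universal.

universal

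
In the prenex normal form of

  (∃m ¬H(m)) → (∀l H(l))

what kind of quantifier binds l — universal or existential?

Rewrite implications/biconditionals: A → B as ¬A ∨ B.
  ¬(∃m ¬H(m)) ∨ (∀l H(l))
Move each ¬ inward, flipping quantifiers it crosses:
  (∀m H(m)) ∨ (∀l H(l))
All bound variables are already distinct, so no renaming is needed.
Extract every quantifier outward, since the variables are now distinct and don't occur free across branches:
  ∀m ∀l (H(m) ∨ H(l))
The quantifier ∀l sits under an even number of negations (counting the antecedent side of each →), so it remains universal.

universal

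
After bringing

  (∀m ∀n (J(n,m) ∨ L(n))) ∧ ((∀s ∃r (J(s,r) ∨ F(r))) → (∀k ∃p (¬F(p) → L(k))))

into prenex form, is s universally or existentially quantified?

Eliminate → and ↔ using ¬ and ∨.
  (∀m ∀n (J(n,m) ∨ L(n))) ∧ (¬(∀s ∃r (J(s,r) ∨ F(r))) ∨ (∀k ∃p (¬¬F(p) ∨ L(k))))
Push ¬ through the quantifiers and connectives to reach negation normal form:
  (∀m ∀n (J(n,m) ∨ L(n))) ∧ ((∃s ∀r (¬J(s,r) ∧ ¬F(r))) ∨ (∀k ∃p (F(p) ∨ L(k))))
Finally move all quantifiers to the prefix:
  ∀m ∀n ∃s ∀r ∀k ∃p ((J(n,m) ∨ L(n)) ∧ (¬J(s,r) ∧ ¬F(r) ∨ F(p) ∨ L(k)))
The quantifier ∀s sits under an odd number of negations (counting the antecedent side of each →), so it flips to ∃s.

existential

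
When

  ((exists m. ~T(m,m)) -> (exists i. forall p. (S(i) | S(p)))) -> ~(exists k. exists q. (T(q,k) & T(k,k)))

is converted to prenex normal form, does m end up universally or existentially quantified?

existential

Eliminate → and ↔ using ¬ and ∨.
  ~(~(exists m. ~T(m,m)) | (exists i. forall p. (S(i) | S(p)))) | ~(exists k. exists q. (T(q,k) & T(k,k)))
Drive negations inward (¬∀x A ≡ ∃x ¬A, ¬∃x A ≡ ∀x ¬A, De Morgan for ∧/∨):
  (exists m. ~T(m,m)) & (forall i. exists p. (~S(i) & ~S(p))) | (forall k. forall q. (~T(q,k) | ~T(k,k)))
Pull the quantifiers to the front (each side's bound variable is not free in the other side):
  exists m. forall i. exists p. forall k. forall q. (~T(m,m) & ~S(i) & ~S(p) | ~T(q,k) | ~T(k,k))
The quantifier exists m sits under an even number of negations (counting the antecedent side of each →), so it remains existential.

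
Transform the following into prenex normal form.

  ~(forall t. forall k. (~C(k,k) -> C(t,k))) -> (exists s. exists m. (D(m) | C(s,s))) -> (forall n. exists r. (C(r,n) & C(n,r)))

forall t. forall k. forall s. forall m. forall n. exists r. (C(k,k) | C(t,k) | ~D(m) & ~C(s,s) | C(r,n) & C(n,r))

Rewrite implications/biconditionals: A → B as ¬A ∨ B.
  ~~(forall t. forall k. (~~C(k,k) | C(t,k))) | ~(exists s. exists m. (D(m) | C(s,s))) | (forall n. exists r. (C(r,n) & C(n,r)))
Move each ¬ inward, flipping quantifiers it crosses:
  (forall t. forall k. (C(k,k) | C(t,k))) | (forall s. forall m. (~D(m) & ~C(s,s))) | (forall n. exists r. (C(r,n) & C(n,r)))
All bound variables are already distinct, so no renaming is needed.
Extract every quantifier outward, since the variables are now distinct and don't occur free across branches:
  forall t. forall k. forall s. forall m. forall n. exists r. (C(k,k) | C(t,k) | ~D(m) & ~C(s,s) | C(r,n) & C(n,r))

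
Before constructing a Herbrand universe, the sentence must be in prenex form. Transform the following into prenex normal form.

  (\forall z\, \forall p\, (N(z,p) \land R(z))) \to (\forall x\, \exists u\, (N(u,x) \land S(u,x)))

Eliminate → and ↔ using ¬ and ∨.
  \neg (\forall z\, \forall p\, (N(z,p) \land R(z))) \lor (\forall x\, \exists u\, (N(u,x) \land S(u,x)))
Push ¬ through the quantifiers and connectives to reach negation normal form:
  (\exists z\, \exists p\, (\neg N(z,p) \lor \neg R(z))) \lor (\forall x\, \exists u\, (N(u,x) \land S(u,x)))
All bound variables are already distinct, so no renaming is needed.
Pull the quantifiers to the front (each side's bound variable is not free in the other side):
  \exists z\, \exists p\, \forall x\, \exists u\, (\neg N(z,p) \lor \neg R(z) \lor N(u,x) \land S(u,x))

\exists z\, \exists p\, \forall x\, \exists u\, (\neg N(z,p) \lor \neg R(z) \lor N(u,x) \land S(u,x))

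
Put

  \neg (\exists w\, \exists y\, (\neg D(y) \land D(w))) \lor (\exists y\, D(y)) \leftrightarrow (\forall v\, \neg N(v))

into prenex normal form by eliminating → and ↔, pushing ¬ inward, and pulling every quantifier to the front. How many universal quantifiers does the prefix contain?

4

First replace A → B with ¬A ∨ B; A ↔ B as (¬A ∨ B) ∧ (¬B ∨ A).
  (\neg (\neg (\exists w\, \exists y\, (\neg D(y) \land D(w))) \lor (\exists y\, D(y))) \lor (\forall v\, \neg N(v))) \land (\neg (\forall v\, \neg N(v)) \lor \neg (\exists w\, \exists y\, (\neg D(y) \land D(w))) \lor (\exists y\, D(y)))
Push ¬ through the quantifiers and connectives to reach negation normal form:
  ((\exists w\, \exists y\, (\neg D(y) \land D(w))) \land (\forall y\, \neg D(y)) \lor (\forall v\, \neg N(v))) \land ((\exists v\, N(v)) \lor (\forall w\, \forall y\, (D(y) \lor \neg D(w))) \lor (\exists y\, D(y)))
Give each quantifier a distinct variable: y↦s, v↦b, w↦z, y↦r, y↦y1.
  ((\exists w\, \exists y\, (\neg D(y) \land D(w))) \land (\forall s\, \neg D(s)) \lor (\forall v\, \neg N(v))) \land ((\exists b\, N(b)) \lor (\forall z\, \forall r\, (D(r) \lor \neg D(z))) \lor (\exists y1\, D(y1)))
Extract every quantifier outward, since the variables are now distinct and don't occur free across branches:
  \exists w\, \exists y\, \forall s\, \forall v\, \exists b\, \forall z\, \forall r\, \exists y1\, ((\neg D(y) \land D(w) \land \neg D(s) \lor \neg N(v)) \land (N(b) \lor D(r) \lor \neg D(z) \lor D(y1)))
The prefix is \exists w \exists y \forall s \forall v \exists b \forall z \forall r \exists y1: 4 universal, 4 existential.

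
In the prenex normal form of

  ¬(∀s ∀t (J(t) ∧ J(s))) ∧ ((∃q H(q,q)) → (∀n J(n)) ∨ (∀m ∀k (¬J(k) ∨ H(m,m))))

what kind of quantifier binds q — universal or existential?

universal

Rewrite implications/biconditionals: A → B as ¬A ∨ B.
  ¬(∀s ∀t (J(t) ∧ J(s))) ∧ (¬(∃q H(q,q)) ∨ (∀n J(n)) ∨ (∀m ∀k (¬J(k) ∨ H(m,m))))
Drive negations inward (¬∀x A ≡ ∃x ¬A, ¬∃x A ≡ ∀x ¬A, De Morgan for ∧/∨):
  (∃s ∃t (¬J(t) ∨ ¬J(s))) ∧ ((∀q ¬H(q,q)) ∨ (∀n J(n)) ∨ (∀m ∀k (¬J(k) ∨ H(m,m))))
Pull the quantifiers to the front (each side's bound variable is not free in the other side):
  ∃s ∃t ∀q ∀n ∀m ∀k ((¬J(t) ∨ ¬J(s)) ∧ (¬H(q,q) ∨ J(n) ∨ ¬J(k) ∨ H(m,m)))
The quantifier ∃q sits under an odd number of negations (counting the antecedent side of each →), so it flips to ∀q.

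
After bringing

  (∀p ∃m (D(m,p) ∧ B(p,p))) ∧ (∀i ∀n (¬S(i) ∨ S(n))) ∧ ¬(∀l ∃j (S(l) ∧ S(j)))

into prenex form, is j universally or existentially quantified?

universal

Push ¬ through the quantifiers and connectives to reach negation normal form:
  (∀p ∃m (D(m,p) ∧ B(p,p))) ∧ (∀i ∀n (¬S(i) ∨ S(n))) ∧ (∃l ∀j (¬S(l) ∨ ¬S(j)))
All bound variables are already distinct, so no renaming is needed.
Finally move all quantifiers to the prefix:
  ∀p ∃m ∀i ∀n ∃l ∀j (D(m,p) ∧ B(p,p) ∧ (¬S(i) ∨ S(n)) ∧ (¬S(l) ∨ ¬S(j)))
The quantifier ∃j sits under an odd number of negations, so it flips to ∀j.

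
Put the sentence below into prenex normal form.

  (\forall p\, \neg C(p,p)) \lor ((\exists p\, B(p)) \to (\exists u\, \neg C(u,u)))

Rewrite implications/biconditionals: A → B as ¬A ∨ B.
  (\forall p\, \neg C(p,p)) \lor \neg (\exists p\, B(p)) \lor (\exists u\, \neg C(u,u))
Push ¬ through the quantifiers and connectives to reach negation normal form:
  (\forall p\, \neg C(p,p)) \lor (\forall p\, \neg B(p)) \lor (\exists u\, \neg C(u,u))
Rename bound variables to avoid capture: p↦c.
  (\forall p\, \neg C(p,p)) \lor (\forall c\, \neg B(c)) \lor (\exists u\, \neg C(u,u))
Extract every quantifier outward, since the variables are now distinct and don't occur free across branches:
  \forall p\, \forall c\, \exists u\, (\neg C(p,p) \lor \neg B(c) \lor \neg C(u,u))

\forall p\, \forall c\, \exists u\, (\neg C(p,p) \lor \neg B(c) \lor \neg C(u,u))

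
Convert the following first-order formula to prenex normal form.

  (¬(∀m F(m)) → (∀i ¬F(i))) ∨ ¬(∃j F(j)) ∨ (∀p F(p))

∀m ∀i ∀j ∀p (F(m) ∨ ¬F(i) ∨ ¬F(j) ∨ F(p))

First replace A → B with ¬A ∨ B.
  ¬¬(∀m F(m)) ∨ (∀i ¬F(i)) ∨ ¬(∃j F(j)) ∨ (∀p F(p))
Push ¬ through the quantifiers and connectives to reach negation normal form:
  (∀m F(m)) ∨ (∀i ¬F(i)) ∨ (∀j ¬F(j)) ∨ (∀p F(p))
Extract every quantifier outward, since the variables are now distinct and don't occur free across branches:
  ∀m ∀i ∀j ∀p (F(m) ∨ ¬F(i) ∨ ¬F(j) ∨ F(p))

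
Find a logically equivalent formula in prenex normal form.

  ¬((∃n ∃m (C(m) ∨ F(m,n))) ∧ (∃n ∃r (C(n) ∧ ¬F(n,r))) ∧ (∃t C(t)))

∀n ∀m ∀u ∀r ∀t (¬C(m) ∧ ¬F(m,n) ∨ ¬C(u) ∨ F(u,r) ∨ ¬C(t))

Move each ¬ inward, flipping quantifiers it crosses:
  (∀n ∀m (¬C(m) ∧ ¬F(m,n))) ∨ (∀n ∀r (¬C(n) ∨ F(n,r))) ∨ (∀t ¬C(t))
Rename bound variables to avoid capture: n↦u.
  (∀n ∀m (¬C(m) ∧ ¬F(m,n))) ∨ (∀u ∀r (¬C(u) ∨ F(u,r))) ∨ (∀t ¬C(t))
Pull the quantifiers to the front (each side's bound variable is not free in the other side):
  ∀n ∀m ∀u ∀r ∀t (¬C(m) ∧ ¬F(m,n) ∨ ¬C(u) ∨ F(u,r) ∨ ¬C(t))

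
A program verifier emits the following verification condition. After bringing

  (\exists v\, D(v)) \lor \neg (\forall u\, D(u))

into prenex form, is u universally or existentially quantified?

Move each ¬ inward, flipping quantifiers it crosses:
  (\exists v\, D(v)) \lor (\exists u\, \neg D(u))
All bound variables are already distinct, so no renaming is needed.
Pull the quantifiers to the front (each side's bound variable is not free in the other side):
  \exists v\, \exists u\, (D(v) \lor \neg D(u))
The quantifier \forall u sits under an odd number of negations, so it flips to \exists u.

existential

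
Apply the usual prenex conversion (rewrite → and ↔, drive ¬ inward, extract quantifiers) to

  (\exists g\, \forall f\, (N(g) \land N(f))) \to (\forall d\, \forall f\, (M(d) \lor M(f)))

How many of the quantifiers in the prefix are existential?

Rewrite implications/biconditionals: A → B as ¬A ∨ B.
  \neg (\exists g\, \forall f\, (N(g) \land N(f))) \lor (\forall d\, \forall f\, (M(d) \lor M(f)))
Push ¬ through the quantifiers and connectives to reach negation normal form:
  (\forall g\, \exists f\, (\neg N(g) \lor \neg N(f))) \lor (\forall d\, \forall f\, (M(d) \lor M(f)))
Rename bound variables to avoid capture: f↦y1.
  (\forall g\, \exists f\, (\neg N(g) \lor \neg N(f))) \lor (\forall d\, \forall y1\, (M(d) \lor M(y1)))
Extract every quantifier outward, since the variables are now distinct and don't occur free across branches:
  \forall g\, \exists f\, \forall d\, \forall y1\, (\neg N(g) \lor \neg N(f) \lor M(d) \lor M(y1))
The prefix is \forall g \exists f \forall d \forall y1: 3 universal, 1 existential.

1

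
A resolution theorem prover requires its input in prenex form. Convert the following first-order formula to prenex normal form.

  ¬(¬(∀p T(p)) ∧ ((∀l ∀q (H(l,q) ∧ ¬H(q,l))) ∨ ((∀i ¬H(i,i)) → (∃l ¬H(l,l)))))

First replace A → B with ¬A ∨ B.
  ¬(¬(∀p T(p)) ∧ ((∀l ∀q (H(l,q) ∧ ¬H(q,l))) ∨ ¬(∀i ¬H(i,i)) ∨ (∃l ¬H(l,l))))
Move each ¬ inward, flipping quantifiers it crosses:
  (∀p T(p)) ∨ (∃l ∃q (¬H(l,q) ∨ H(q,l))) ∧ (∀i ¬H(i,i)) ∧ (∀l H(l,l))
Rename bound variables to avoid capture: l↦v.
  (∀p T(p)) ∨ (∃l ∃q (¬H(l,q) ∨ H(q,l))) ∧ (∀i ¬H(i,i)) ∧ (∀v H(v,v))
Extract every quantifier outward, since the variables are now distinct and don't occur free across branches:
  ∀p ∃l ∃q ∀i ∀v (T(p) ∨ (¬H(l,q) ∨ H(q,l)) ∧ ¬H(i,i) ∧ H(v,v))

∀p ∃l ∃q ∀i ∀v (T(p) ∨ (¬H(l,q) ∨ H(q,l)) ∧ ¬H(i,i) ∧ H(v,v))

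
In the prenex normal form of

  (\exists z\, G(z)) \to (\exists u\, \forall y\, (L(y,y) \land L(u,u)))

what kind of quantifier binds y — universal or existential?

First replace A → B with ¬A ∨ B.
  \neg (\exists z\, G(z)) \lor (\exists u\, \forall y\, (L(y,y) \land L(u,u)))
Push ¬ through the quantifiers and connectives to reach negation normal form:
  (\forall z\, \neg G(z)) \lor (\exists u\, \forall y\, (L(y,y) \land L(u,u)))
All bound variables are already distinct, so no renaming is needed.
Pull the quantifiers to the front (each side's bound variable is not free in the other side):
  \forall z\, \exists u\, \forall y\, (\neg G(z) \lor L(y,y) \land L(u,u))
The quantifier \forall y sits under an even number of negations (counting the antecedent side of each →), so it remains universal.

universal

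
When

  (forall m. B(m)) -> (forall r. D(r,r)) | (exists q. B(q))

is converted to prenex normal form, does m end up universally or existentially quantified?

First replace A → B with ¬A ∨ B.
  ~(forall m. B(m)) | (forall r. D(r,r)) | (exists q. B(q))
Push ¬ through the quantifiers and connectives to reach negation normal form:
  (exists m. ~B(m)) | (forall r. D(r,r)) | (exists q. B(q))
All bound variables are already distinct, so no renaming is needed.
Pull the quantifiers to the front (each side's bound variable is not free in the other side):
  exists m. forall r. exists q. (~B(m) | D(r,r) | B(q))
The quantifier forall m sits under an odd number of negations (counting the antecedent side of each →), so it flips to exists m.

existential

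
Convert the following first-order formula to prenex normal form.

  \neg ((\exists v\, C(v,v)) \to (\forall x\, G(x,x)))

\exists v\, \exists x\, (C(v,v) \land \neg G(x,x))

Rewrite implications/biconditionals: A → B as ¬A ∨ B.
  \neg (\neg (\exists v\, C(v,v)) \lor (\forall x\, G(x,x)))
Drive negations inward (¬∀x A ≡ ∃x ¬A, ¬∃x A ≡ ∀x ¬A, De Morgan for ∧/∨):
  (\exists v\, C(v,v)) \land (\exists x\, \neg G(x,x))
Pull the quantifiers to the front (each side's bound variable is not free in the other side):
  \exists v\, \exists x\, (C(v,v) \land \neg G(x,x))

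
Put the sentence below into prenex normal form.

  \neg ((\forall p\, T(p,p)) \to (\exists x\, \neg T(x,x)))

\forall p\, \forall x\, (T(p,p) \land T(x,x))

Eliminate → and ↔ using ¬ and ∨.
  \neg (\neg (\forall p\, T(p,p)) \lor (\exists x\, \neg T(x,x)))
Move each ¬ inward, flipping quantifiers it crosses:
  (\forall p\, T(p,p)) \land (\forall x\, T(x,x))
All bound variables are already distinct, so no renaming is needed.
Finally move all quantifiers to the prefix:
  \forall p\, \forall x\, (T(p,p) \land T(x,x))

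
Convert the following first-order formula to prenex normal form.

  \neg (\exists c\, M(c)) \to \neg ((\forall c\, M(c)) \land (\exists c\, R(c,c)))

First replace A → B with ¬A ∨ B.
  \neg \neg (\exists c\, M(c)) \lor \neg ((\forall c\, M(c)) \land (\exists c\, R(c,c)))
Push ¬ through the quantifiers and connectives to reach negation normal form:
  (\exists c\, M(c)) \lor (\exists c\, \neg M(c)) \lor (\forall c\, \neg R(c,c))
Give each quantifier a distinct variable: c↦v, c↦x.
  (\exists c\, M(c)) \lor (\exists v\, \neg M(v)) \lor (\forall x\, \neg R(x,x))
Pull the quantifiers to the front (each side's bound variable is not free in the other side):
  \exists c\, \exists v\, \forall x\, (M(c) \lor \neg M(v) \lor \neg R(x,x))

\exists c\, \exists v\, \forall x\, (M(c) \lor \neg M(v) \lor \neg R(x,x))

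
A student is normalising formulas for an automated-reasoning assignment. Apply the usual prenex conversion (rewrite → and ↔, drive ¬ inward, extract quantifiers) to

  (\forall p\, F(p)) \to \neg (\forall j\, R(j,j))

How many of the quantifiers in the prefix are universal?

0

First replace A → B with ¬A ∨ B.
  \neg (\forall p\, F(p)) \lor \neg (\forall j\, R(j,j))
Move each ¬ inward, flipping quantifiers it crosses:
  (\exists p\, \neg F(p)) \lor (\exists j\, \neg R(j,j))
All bound variables are already distinct, so no renaming is needed.
Pull the quantifiers to the front (each side's bound variable is not free in the other side):
  \exists p\, \exists j\, (\neg F(p) \lor \neg R(j,j))
The prefix is \exists p \exists j: 0 universal, 2 existential.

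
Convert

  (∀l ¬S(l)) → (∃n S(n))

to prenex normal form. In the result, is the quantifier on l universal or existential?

Eliminate → and ↔ using ¬ and ∨.
  ¬(∀l ¬S(l)) ∨ (∃n S(n))
Drive negations inward (¬∀x A ≡ ∃x ¬A, ¬∃x A ≡ ∀x ¬A, De Morgan for ∧/∨):
  (∃l S(l)) ∨ (∃n S(n))
All bound variables are already distinct, so no renaming is needed.
Extract every quantifier outward, since the variables are now distinct and don't occur free across branches:
  ∃l ∃n (S(l) ∨ S(n))
The quantifier ∀l sits under an odd number of negations (counting the antecedent side of each →), so it flips to ∃l.

existential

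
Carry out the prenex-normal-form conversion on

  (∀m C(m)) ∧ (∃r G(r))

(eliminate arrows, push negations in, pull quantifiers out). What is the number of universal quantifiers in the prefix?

1

All bound variables are already distinct, so no renaming is needed.
Pull the quantifiers to the front (each side's bound variable is not free in the other side):
  ∀m ∃r (C(m) ∧ G(r))
The prefix is ∀m ∃r: 1 universal, 1 existential.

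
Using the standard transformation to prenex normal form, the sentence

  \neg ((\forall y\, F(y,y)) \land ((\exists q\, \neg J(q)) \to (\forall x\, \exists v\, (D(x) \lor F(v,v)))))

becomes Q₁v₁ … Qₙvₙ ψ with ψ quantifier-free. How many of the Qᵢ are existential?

3

Rewrite implications/biconditionals: A → B as ¬A ∨ B.
  \neg ((\forall y\, F(y,y)) \land (\neg (\exists q\, \neg J(q)) \lor (\forall x\, \exists v\, (D(x) \lor F(v,v)))))
Move each ¬ inward, flipping quantifiers it crosses:
  (\exists y\, \neg F(y,y)) \lor (\exists q\, \neg J(q)) \land (\exists x\, \forall v\, (\neg D(x) \land \neg F(v,v)))
Finally move all quantifiers to the prefix:
  \exists y\, \exists q\, \exists x\, \forall v\, (\neg F(y,y) \lor \neg J(q) \land \neg D(x) \land \neg F(v,v))
The prefix is \exists y \exists q \exists x \forall v: 1 universal, 3 existential.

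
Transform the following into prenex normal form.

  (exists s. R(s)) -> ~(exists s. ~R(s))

Rewrite implications/biconditionals: A → B as ¬A ∨ B.
  ~(exists s. R(s)) | ~(exists s. ~R(s))
Push ¬ through the quantifiers and connectives to reach negation normal form:
  (forall s. ~R(s)) | (forall s. R(s))
Give each quantifier a distinct variable: s↦y.
  (forall s. ~R(s)) | (forall y. R(y))
Extract every quantifier outward, since the variables are now distinct and don't occur free across branches:
  forall s. forall y. (~R(s) | R(y))

forall s. forall y. (~R(s) | R(y))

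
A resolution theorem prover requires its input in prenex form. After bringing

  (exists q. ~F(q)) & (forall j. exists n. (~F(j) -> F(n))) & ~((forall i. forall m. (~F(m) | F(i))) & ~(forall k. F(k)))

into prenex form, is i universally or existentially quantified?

existential

Eliminate → and ↔ using ¬ and ∨.
  (exists q. ~F(q)) & (forall j. exists n. (~~F(j) | F(n))) & ~((forall i. forall m. (~F(m) | F(i))) & ~(forall k. F(k)))
Move each ¬ inward, flipping quantifiers it crosses:
  (exists q. ~F(q)) & (forall j. exists n. (F(j) | F(n))) & ((exists i. exists m. (F(m) & ~F(i))) | (forall k. F(k)))
Pull the quantifiers to the front (each side's bound variable is not free in the other side):
  exists q. forall j. exists n. exists i. exists m. forall k. (~F(q) & (F(j) | F(n)) & (F(m) & ~F(i) | F(k)))
The quantifier forall i sits under an odd number of negations (counting the antecedent side of each →), so it flips to exists i.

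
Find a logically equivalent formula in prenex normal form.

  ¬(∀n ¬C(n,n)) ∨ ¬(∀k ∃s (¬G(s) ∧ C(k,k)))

∃n ∃k ∀s (C(n,n) ∨ G(s) ∨ ¬C(k,k))

Push ¬ through the quantifiers and connectives to reach negation normal form:
  (∃n C(n,n)) ∨ (∃k ∀s (G(s) ∨ ¬C(k,k)))
Finally move all quantifiers to the prefix:
  ∃n ∃k ∀s (C(n,n) ∨ G(s) ∨ ¬C(k,k))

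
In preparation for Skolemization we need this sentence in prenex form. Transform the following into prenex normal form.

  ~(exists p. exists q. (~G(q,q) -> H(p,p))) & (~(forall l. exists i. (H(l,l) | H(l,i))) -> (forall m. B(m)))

forall p. forall q. forall l. exists i. forall m. (~G(q,q) & ~H(p,p) & (H(l,l) | H(l,i) | B(m)))

Eliminate → and ↔ using ¬ and ∨.
  ~(exists p. exists q. (~~G(q,q) | H(p,p))) & (~~(forall l. exists i. (H(l,l) | H(l,i))) | (forall m. B(m)))
Push ¬ through the quantifiers and connectives to reach negation normal form:
  (forall p. forall q. (~G(q,q) & ~H(p,p))) & ((forall l. exists i. (H(l,l) | H(l,i))) | (forall m. B(m)))
All bound variables are already distinct, so no renaming is needed.
Finally move all quantifiers to the prefix:
  forall p. forall q. forall l. exists i. forall m. (~G(q,q) & ~H(p,p) & (H(l,l) | H(l,i) | B(m)))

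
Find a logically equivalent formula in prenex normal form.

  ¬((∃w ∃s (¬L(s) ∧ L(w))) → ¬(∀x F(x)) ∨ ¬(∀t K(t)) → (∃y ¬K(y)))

Eliminate → and ↔ using ¬ and ∨.
  ¬(¬(∃w ∃s (¬L(s) ∧ L(w))) ∨ ¬(¬(∀x F(x)) ∨ ¬(∀t K(t))) ∨ (∃y ¬K(y)))
Move each ¬ inward, flipping quantifiers it crosses:
  (∃w ∃s (¬L(s) ∧ L(w))) ∧ ((∃x ¬F(x)) ∨ (∃t ¬K(t))) ∧ (∀y K(y))
Pull the quantifiers to the front (each side's bound variable is not free in the other side):
  ∃w ∃s ∃x ∃t ∀y (¬L(s) ∧ L(w) ∧ (¬F(x) ∨ ¬K(t)) ∧ K(y))

∃w ∃s ∃x ∃t ∀y (¬L(s) ∧ L(w) ∧ (¬F(x) ∨ ¬K(t)) ∧ K(y))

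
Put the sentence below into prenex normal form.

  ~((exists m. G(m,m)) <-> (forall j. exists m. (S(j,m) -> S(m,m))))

Rewrite implications/biconditionals: A → B as ¬A ∨ B; A ↔ B as (¬A ∨ B) ∧ (¬B ∨ A).
  ~((~(exists m. G(m,m)) | (forall j. exists m. (~S(j,m) | S(m,m)))) & (~(forall j. exists m. (~S(j,m) | S(m,m))) | (exists m. G(m,m))))
Drive negations inward (¬∀x A ≡ ∃x ¬A, ¬∃x A ≡ ∀x ¬A, De Morgan for ∧/∨):
  (exists m. G(m,m)) & (exists j. forall m. (S(j,m) & ~S(m,m))) | (forall j. exists m. (~S(j,m) | S(m,m))) & (forall m. ~G(m,m))
Standardize variables apart so no two quantifiers bind the same name: m↦z1, j↦w, m↦u, m↦x1.
  (exists m. G(m,m)) & (exists j. forall z1. (S(j,z1) & ~S(z1,z1))) | (forall w. exists u. (~S(w,u) | S(u,u))) & (forall x1. ~G(x1,x1))
Finally move all quantifiers to the prefix:
  exists m. exists j. forall z1. forall w. exists u. forall x1. (G(m,m) & S(j,z1) & ~S(z1,z1) | (~S(w,u) | S(u,u)) & ~G(x1,x1))

exists m. exists j. forall z1. forall w. exists u. forall x1. (G(m,m) & S(j,z1) & ~S(z1,z1) | (~S(w,u) | S(u,u)) & ~G(x1,x1))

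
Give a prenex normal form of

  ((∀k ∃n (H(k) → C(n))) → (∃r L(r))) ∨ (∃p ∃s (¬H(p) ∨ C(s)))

Rewrite implications/biconditionals: A → B as ¬A ∨ B.
  ¬(∀k ∃n (¬H(k) ∨ C(n))) ∨ (∃r L(r)) ∨ (∃p ∃s (¬H(p) ∨ C(s)))
Drive negations inward (¬∀x A ≡ ∃x ¬A, ¬∃x A ≡ ∀x ¬A, De Morgan for ∧/∨):
  (∃k ∀n (H(k) ∧ ¬C(n))) ∨ (∃r L(r)) ∨ (∃p ∃s (¬H(p) ∨ C(s)))
Finally move all quantifiers to the prefix:
  ∃k ∀n ∃r ∃p ∃s (H(k) ∧ ¬C(n) ∨ L(r) ∨ ¬H(p) ∨ C(s))

∃k ∀n ∃r ∃p ∃s (H(k) ∧ ¬C(n) ∨ L(r) ∨ ¬H(p) ∨ C(s))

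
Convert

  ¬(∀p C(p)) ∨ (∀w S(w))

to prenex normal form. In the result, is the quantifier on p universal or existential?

existential

Drive negations inward (¬∀x A ≡ ∃x ¬A, ¬∃x A ≡ ∀x ¬A, De Morgan for ∧/∨):
  (∃p ¬C(p)) ∨ (∀w S(w))
Pull the quantifiers to the front (each side's bound variable is not free in the other side):
  ∃p ∀w (¬C(p) ∨ S(w))
The quantifier ∀p sits under an odd number of negations, so it flips to ∃p.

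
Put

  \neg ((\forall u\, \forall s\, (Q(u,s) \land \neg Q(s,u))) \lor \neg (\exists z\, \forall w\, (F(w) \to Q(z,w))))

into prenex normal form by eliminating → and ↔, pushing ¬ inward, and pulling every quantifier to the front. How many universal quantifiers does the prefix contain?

Eliminate → and ↔ using ¬ and ∨.
  \neg ((\forall u\, \forall s\, (Q(u,s) \land \neg Q(s,u))) \lor \neg (\exists z\, \forall w\, (\neg F(w) \lor Q(z,w))))
Move each ¬ inward, flipping quantifiers it crosses:
  (\exists u\, \exists s\, (\neg Q(u,s) \lor Q(s,u))) \land (\exists z\, \forall w\, (\neg F(w) \lor Q(z,w)))
All bound variables are already distinct, so no renaming is needed.
Pull the quantifiers to the front (each side's bound variable is not free in the other side):
  \exists u\, \exists s\, \exists z\, \forall w\, ((\neg Q(u,s) \lor Q(s,u)) \land (\neg F(w) \lor Q(z,w)))
The prefix is \exists u \exists s \exists z \forall w: 1 universal, 3 existential.

1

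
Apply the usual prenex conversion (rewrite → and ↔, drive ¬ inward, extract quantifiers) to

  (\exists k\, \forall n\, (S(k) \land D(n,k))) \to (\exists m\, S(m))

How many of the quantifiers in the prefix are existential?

Eliminate → and ↔ using ¬ and ∨.
  \neg (\exists k\, \forall n\, (S(k) \land D(n,k))) \lor (\exists m\, S(m))
Drive negations inward (¬∀x A ≡ ∃x ¬A, ¬∃x A ≡ ∀x ¬A, De Morgan for ∧/∨):
  (\forall k\, \exists n\, (\neg S(k) \lor \neg D(n,k))) \lor (\exists m\, S(m))
All bound variables are already distinct, so no renaming is needed.
Extract every quantifier outward, since the variables are now distinct and don't occur free across branches:
  \forall k\, \exists n\, \exists m\, (\neg S(k) \lor \neg D(n,k) \lor S(m))
The prefix is \forall k \exists n \exists m: 1 universal, 2 existential.

2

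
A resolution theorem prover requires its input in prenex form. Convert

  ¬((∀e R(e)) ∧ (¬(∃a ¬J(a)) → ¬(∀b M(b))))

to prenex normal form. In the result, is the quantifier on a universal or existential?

universal

First replace A → B with ¬A ∨ B.
  ¬((∀e R(e)) ∧ (¬¬(∃a ¬J(a)) ∨ ¬(∀b M(b))))
Push ¬ through the quantifiers and connectives to reach negation normal form:
  (∃e ¬R(e)) ∨ (∀a J(a)) ∧ (∀b M(b))
All bound variables are already distinct, so no renaming is needed.
Extract every quantifier outward, since the variables are now distinct and don't occur free across branches:
  ∃e ∀a ∀b (¬R(e) ∨ J(a) ∧ M(b))
The quantifier ∃a sits under an odd number of negations (counting the antecedent side of each →), so it flips to ∀a.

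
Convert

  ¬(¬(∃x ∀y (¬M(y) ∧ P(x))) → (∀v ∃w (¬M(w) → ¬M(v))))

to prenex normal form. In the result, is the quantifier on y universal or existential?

Eliminate → and ↔ using ¬ and ∨.
  ¬(¬¬(∃x ∀y (¬M(y) ∧ P(x))) ∨ (∀v ∃w (¬¬M(w) ∨ ¬M(v))))
Drive negations inward (¬∀x A ≡ ∃x ¬A, ¬∃x A ≡ ∀x ¬A, De Morgan for ∧/∨):
  (∀x ∃y (M(y) ∨ ¬P(x))) ∧ (∃v ∀w (¬M(w) ∧ M(v)))
All bound variables are already distinct, so no renaming is needed.
Pull the quantifiers to the front (each side's bound variable is not free in the other side):
  ∀x ∃y ∃v ∀w ((M(y) ∨ ¬P(x)) ∧ ¬M(w) ∧ M(v))
The quantifier ∀y sits under an odd number of negations (counting the antecedent side of each →), so it flips to ∃y.

existential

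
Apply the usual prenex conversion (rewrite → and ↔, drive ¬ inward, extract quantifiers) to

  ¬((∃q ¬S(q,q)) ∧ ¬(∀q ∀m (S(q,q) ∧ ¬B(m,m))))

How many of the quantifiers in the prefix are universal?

3

Move each ¬ inward, flipping quantifiers it crosses:
  (∀q S(q,q)) ∨ (∀q ∀m (S(q,q) ∧ ¬B(m,m)))
Rename bound variables to avoid capture: q↦y.
  (∀q S(q,q)) ∨ (∀y ∀m (S(y,y) ∧ ¬B(m,m)))
Extract every quantifier outward, since the variables are now distinct and don't occur free across branches:
  ∀q ∀y ∀m (S(q,q) ∨ S(y,y) ∧ ¬B(m,m))
The prefix is ∀q ∀y ∀m: 3 universal, 0 existential.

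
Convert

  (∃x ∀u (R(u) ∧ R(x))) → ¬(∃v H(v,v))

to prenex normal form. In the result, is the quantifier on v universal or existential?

Eliminate → and ↔ using ¬ and ∨.
  ¬(∃x ∀u (R(u) ∧ R(x))) ∨ ¬(∃v H(v,v))
Push ¬ through the quantifiers and connectives to reach negation normal form:
  (∀x ∃u (¬R(u) ∨ ¬R(x))) ∨ (∀v ¬H(v,v))
All bound variables are already distinct, so no renaming is needed.
Finally move all quantifiers to the prefix:
  ∀x ∃u ∀v (¬R(u) ∨ ¬R(x) ∨ ¬H(v,v))
The quantifier ∃v sits under an odd number of negations (counting the antecedent side of each →), so it flips to ∀v.

universal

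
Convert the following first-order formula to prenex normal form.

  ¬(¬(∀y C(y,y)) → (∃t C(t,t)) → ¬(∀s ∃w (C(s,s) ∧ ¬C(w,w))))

Eliminate → and ↔ using ¬ and ∨.
  ¬(¬¬(∀y C(y,y)) ∨ ¬(∃t C(t,t)) ∨ ¬(∀s ∃w (C(s,s) ∧ ¬C(w,w))))
Move each ¬ inward, flipping quantifiers it crosses:
  (∃y ¬C(y,y)) ∧ (∃t C(t,t)) ∧ (∀s ∃w (C(s,s) ∧ ¬C(w,w)))
Finally move all quantifiers to the prefix:
  ∃y ∃t ∀s ∃w (¬C(y,y) ∧ C(t,t) ∧ C(s,s) ∧ ¬C(w,w))

∃y ∃t ∀s ∃w (¬C(y,y) ∧ C(t,t) ∧ C(s,s) ∧ ¬C(w,w))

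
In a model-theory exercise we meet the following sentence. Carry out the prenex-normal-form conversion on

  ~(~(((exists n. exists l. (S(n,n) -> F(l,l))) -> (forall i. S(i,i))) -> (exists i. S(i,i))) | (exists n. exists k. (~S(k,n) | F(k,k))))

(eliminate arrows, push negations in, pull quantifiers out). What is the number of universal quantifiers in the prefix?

2

Eliminate → and ↔ using ¬ and ∨.
  ~(~(~(~(exists n. exists l. (~S(n,n) | F(l,l))) | (forall i. S(i,i))) | (exists i. S(i,i))) | (exists n. exists k. (~S(k,n) | F(k,k))))
Push ¬ through the quantifiers and connectives to reach negation normal form:
  ((exists n. exists l. (~S(n,n) | F(l,l))) & (exists i. ~S(i,i)) | (exists i. S(i,i))) & (forall n. forall k. (S(k,n) & ~F(k,k)))
Rename bound variables to avoid capture: i↦a, n↦w.
  ((exists n. exists l. (~S(n,n) | F(l,l))) & (exists i. ~S(i,i)) | (exists a. S(a,a))) & (forall w. forall k. (S(k,w) & ~F(k,k)))
Extract every quantifier outward, since the variables are now distinct and don't occur free across branches:
  exists n. exists l. exists i. exists a. forall w. forall k. (((~S(n,n) | F(l,l)) & ~S(i,i) | S(a,a)) & S(k,w) & ~F(k,k))
The prefix is exists n exists l exists i exists a forall w forall k: 2 universal, 4 existential.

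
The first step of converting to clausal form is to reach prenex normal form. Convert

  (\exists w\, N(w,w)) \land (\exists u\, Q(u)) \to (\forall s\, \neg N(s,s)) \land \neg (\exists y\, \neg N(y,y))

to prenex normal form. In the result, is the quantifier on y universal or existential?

universal

Rewrite implications/biconditionals: A → B as ¬A ∨ B.
  \neg ((\exists w\, N(w,w)) \land (\exists u\, Q(u))) \lor (\forall s\, \neg N(s,s)) \land \neg (\exists y\, \neg N(y,y))
Move each ¬ inward, flipping quantifiers it crosses:
  (\forall w\, \neg N(w,w)) \lor (\forall u\, \neg Q(u)) \lor (\forall s\, \neg N(s,s)) \land (\forall y\, N(y,y))
All bound variables are already distinct, so no renaming is needed.
Pull the quantifiers to the front (each side's bound variable is not free in the other side):
  \forall w\, \forall u\, \forall s\, \forall y\, (\neg N(w,w) \lor \neg Q(u) \lor \neg N(s,s) \land N(y,y))
The quantifier \exists y sits under an odd number of negations (counting the antecedent side of each →), so it flips to \forall y.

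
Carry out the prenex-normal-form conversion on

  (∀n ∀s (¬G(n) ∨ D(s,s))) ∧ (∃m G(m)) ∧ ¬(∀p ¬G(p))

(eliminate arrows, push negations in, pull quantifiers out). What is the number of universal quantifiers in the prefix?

2

Push ¬ through the quantifiers and connectives to reach negation normal form:
  (∀n ∀s (¬G(n) ∨ D(s,s))) ∧ (∃m G(m)) ∧ (∃p G(p))
Pull the quantifiers to the front (each side's bound variable is not free in the other side):
  ∀n ∀s ∃m ∃p ((¬G(n) ∨ D(s,s)) ∧ G(m) ∧ G(p))
The prefix is ∀n ∀s ∃m ∃p: 2 universal, 2 existential.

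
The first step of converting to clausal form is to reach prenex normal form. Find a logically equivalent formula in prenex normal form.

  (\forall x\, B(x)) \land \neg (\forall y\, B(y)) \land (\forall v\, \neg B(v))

\forall x\, \exists y\, \forall v\, (B(x) \land \neg B(y) \land \neg B(v))

Drive negations inward (¬∀x A ≡ ∃x ¬A, ¬∃x A ≡ ∀x ¬A, De Morgan for ∧/∨):
  (\forall x\, B(x)) \land (\exists y\, \neg B(y)) \land (\forall v\, \neg B(v))
All bound variables are already distinct, so no renaming is needed.
Pull the quantifiers to the front (each side's bound variable is not free in the other side):
  \forall x\, \exists y\, \forall v\, (B(x) \land \neg B(y) \land \neg B(v))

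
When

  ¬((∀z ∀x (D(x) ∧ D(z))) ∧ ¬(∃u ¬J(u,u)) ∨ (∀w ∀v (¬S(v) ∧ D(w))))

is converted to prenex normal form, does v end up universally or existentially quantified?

existential

Drive negations inward (¬∀x A ≡ ∃x ¬A, ¬∃x A ≡ ∀x ¬A, De Morgan for ∧/∨):
  ((∃z ∃x (¬D(x) ∨ ¬D(z))) ∨ (∃u ¬J(u,u))) ∧ (∃w ∃v (S(v) ∨ ¬D(w)))
Extract every quantifier outward, since the variables are now distinct and don't occur free across branches:
  ∃z ∃x ∃u ∃w ∃v ((¬D(x) ∨ ¬D(z) ∨ ¬J(u,u)) ∧ (S(v) ∨ ¬D(w)))
The quantifier ∀v sits under an odd number of negations, so it flips to ∃v.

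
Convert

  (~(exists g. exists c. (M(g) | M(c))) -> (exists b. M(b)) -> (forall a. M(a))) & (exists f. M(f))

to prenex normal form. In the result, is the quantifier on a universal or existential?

universal

Eliminate → and ↔ using ¬ and ∨.
  (~~(exists g. exists c. (M(g) | M(c))) | ~(exists b. M(b)) | (forall a. M(a))) & (exists f. M(f))
Move each ¬ inward, flipping quantifiers it crosses:
  ((exists g. exists c. (M(g) | M(c))) | (forall b. ~M(b)) | (forall a. M(a))) & (exists f. M(f))
Extract every quantifier outward, since the variables are now distinct and don't occur free across branches:
  exists g. exists c. forall b. forall a. exists f. ((M(g) | M(c) | ~M(b) | M(a)) & M(f))
The quantifier forall a sits under an even number of negations (counting the antecedent side of each →), so it remains universal.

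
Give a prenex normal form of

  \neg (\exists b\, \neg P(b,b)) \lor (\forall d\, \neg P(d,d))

\forall b\, \forall d\, (P(b,b) \lor \neg P(d,d))

Drive negations inward (¬∀x A ≡ ∃x ¬A, ¬∃x A ≡ ∀x ¬A, De Morgan for ∧/∨):
  (\forall b\, P(b,b)) \lor (\forall d\, \neg P(d,d))
Extract every quantifier outward, since the variables are now distinct and don't occur free across branches:
  \forall b\, \forall d\, (P(b,b) \lor \neg P(d,d))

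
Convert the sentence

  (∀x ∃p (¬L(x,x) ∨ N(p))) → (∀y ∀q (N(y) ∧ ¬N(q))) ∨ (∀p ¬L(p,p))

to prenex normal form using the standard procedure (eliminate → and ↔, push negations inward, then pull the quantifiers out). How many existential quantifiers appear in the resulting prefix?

Eliminate → and ↔ using ¬ and ∨.
  ¬(∀x ∃p (¬L(x,x) ∨ N(p))) ∨ (∀y ∀q (N(y) ∧ ¬N(q))) ∨ (∀p ¬L(p,p))
Move each ¬ inward, flipping quantifiers it crosses:
  (∃x ∀p (L(x,x) ∧ ¬N(p))) ∨ (∀y ∀q (N(y) ∧ ¬N(q))) ∨ (∀p ¬L(p,p))
Give each quantifier a distinct variable: p↦w1.
  (∃x ∀p (L(x,x) ∧ ¬N(p))) ∨ (∀y ∀q (N(y) ∧ ¬N(q))) ∨ (∀w1 ¬L(w1,w1))
Pull the quantifiers to the front (each side's bound variable is not free in the other side):
  ∃x ∀p ∀y ∀q ∀w1 (L(x,x) ∧ ¬N(p) ∨ N(y) ∧ ¬N(q) ∨ ¬L(w1,w1))
The prefix is ∃x ∀p ∀y ∀q ∀w1: 4 universal, 1 existential.

1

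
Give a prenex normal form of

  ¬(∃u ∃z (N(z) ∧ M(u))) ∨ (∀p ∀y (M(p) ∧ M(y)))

Move each ¬ inward, flipping quantifiers it crosses:
  (∀u ∀z (¬N(z) ∨ ¬M(u))) ∨ (∀p ∀y (M(p) ∧ M(y)))
Extract every quantifier outward, since the variables are now distinct and don't occur free across branches:
  ∀u ∀z ∀p ∀y (¬N(z) ∨ ¬M(u) ∨ M(p) ∧ M(y))

∀u ∀z ∀p ∀y (¬N(z) ∨ ¬M(u) ∨ M(p) ∧ M(y))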